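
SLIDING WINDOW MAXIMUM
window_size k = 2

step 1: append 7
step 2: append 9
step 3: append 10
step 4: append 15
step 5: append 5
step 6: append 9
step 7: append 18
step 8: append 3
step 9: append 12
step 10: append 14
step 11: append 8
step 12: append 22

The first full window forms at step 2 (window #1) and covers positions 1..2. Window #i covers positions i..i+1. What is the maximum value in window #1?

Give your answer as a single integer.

step 1: append 7 -> window=[7] (not full yet)
step 2: append 9 -> window=[7, 9] -> max=9
Window #1 max = 9

Answer: 9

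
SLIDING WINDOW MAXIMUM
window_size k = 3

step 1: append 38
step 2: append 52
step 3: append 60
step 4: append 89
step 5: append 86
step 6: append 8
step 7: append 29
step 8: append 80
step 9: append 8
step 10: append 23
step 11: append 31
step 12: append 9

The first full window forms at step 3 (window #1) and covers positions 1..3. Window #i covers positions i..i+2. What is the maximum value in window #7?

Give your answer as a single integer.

step 1: append 38 -> window=[38] (not full yet)
step 2: append 52 -> window=[38, 52] (not full yet)
step 3: append 60 -> window=[38, 52, 60] -> max=60
step 4: append 89 -> window=[52, 60, 89] -> max=89
step 5: append 86 -> window=[60, 89, 86] -> max=89
step 6: append 8 -> window=[89, 86, 8] -> max=89
step 7: append 29 -> window=[86, 8, 29] -> max=86
step 8: append 80 -> window=[8, 29, 80] -> max=80
step 9: append 8 -> window=[29, 80, 8] -> max=80
Window #7 max = 80

Answer: 80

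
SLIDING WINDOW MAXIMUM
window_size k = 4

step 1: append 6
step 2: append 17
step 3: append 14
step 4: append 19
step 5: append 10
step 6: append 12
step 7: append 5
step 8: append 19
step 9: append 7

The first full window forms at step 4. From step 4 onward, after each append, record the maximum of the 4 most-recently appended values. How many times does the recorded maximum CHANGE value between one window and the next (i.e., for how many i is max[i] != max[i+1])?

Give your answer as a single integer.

step 1: append 6 -> window=[6] (not full yet)
step 2: append 17 -> window=[6, 17] (not full yet)
step 3: append 14 -> window=[6, 17, 14] (not full yet)
step 4: append 19 -> window=[6, 17, 14, 19] -> max=19
step 5: append 10 -> window=[17, 14, 19, 10] -> max=19
step 6: append 12 -> window=[14, 19, 10, 12] -> max=19
step 7: append 5 -> window=[19, 10, 12, 5] -> max=19
step 8: append 19 -> window=[10, 12, 5, 19] -> max=19
step 9: append 7 -> window=[12, 5, 19, 7] -> max=19
Recorded maximums: 19 19 19 19 19 19
Changes between consecutive maximums: 0

Answer: 0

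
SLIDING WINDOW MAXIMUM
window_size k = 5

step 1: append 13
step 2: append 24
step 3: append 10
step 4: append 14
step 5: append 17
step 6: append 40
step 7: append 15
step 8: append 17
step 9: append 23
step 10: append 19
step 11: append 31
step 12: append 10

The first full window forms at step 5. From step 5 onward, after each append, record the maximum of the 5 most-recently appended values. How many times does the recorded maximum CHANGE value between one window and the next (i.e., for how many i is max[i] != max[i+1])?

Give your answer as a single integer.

Answer: 2

Derivation:
step 1: append 13 -> window=[13] (not full yet)
step 2: append 24 -> window=[13, 24] (not full yet)
step 3: append 10 -> window=[13, 24, 10] (not full yet)
step 4: append 14 -> window=[13, 24, 10, 14] (not full yet)
step 5: append 17 -> window=[13, 24, 10, 14, 17] -> max=24
step 6: append 40 -> window=[24, 10, 14, 17, 40] -> max=40
step 7: append 15 -> window=[10, 14, 17, 40, 15] -> max=40
step 8: append 17 -> window=[14, 17, 40, 15, 17] -> max=40
step 9: append 23 -> window=[17, 40, 15, 17, 23] -> max=40
step 10: append 19 -> window=[40, 15, 17, 23, 19] -> max=40
step 11: append 31 -> window=[15, 17, 23, 19, 31] -> max=31
step 12: append 10 -> window=[17, 23, 19, 31, 10] -> max=31
Recorded maximums: 24 40 40 40 40 40 31 31
Changes between consecutive maximums: 2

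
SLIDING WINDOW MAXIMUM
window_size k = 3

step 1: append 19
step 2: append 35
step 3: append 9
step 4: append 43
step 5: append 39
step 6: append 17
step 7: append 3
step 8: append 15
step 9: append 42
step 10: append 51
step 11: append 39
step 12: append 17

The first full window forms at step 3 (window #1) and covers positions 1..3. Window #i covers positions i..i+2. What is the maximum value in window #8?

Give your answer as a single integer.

Answer: 51

Derivation:
step 1: append 19 -> window=[19] (not full yet)
step 2: append 35 -> window=[19, 35] (not full yet)
step 3: append 9 -> window=[19, 35, 9] -> max=35
step 4: append 43 -> window=[35, 9, 43] -> max=43
step 5: append 39 -> window=[9, 43, 39] -> max=43
step 6: append 17 -> window=[43, 39, 17] -> max=43
step 7: append 3 -> window=[39, 17, 3] -> max=39
step 8: append 15 -> window=[17, 3, 15] -> max=17
step 9: append 42 -> window=[3, 15, 42] -> max=42
step 10: append 51 -> window=[15, 42, 51] -> max=51
Window #8 max = 51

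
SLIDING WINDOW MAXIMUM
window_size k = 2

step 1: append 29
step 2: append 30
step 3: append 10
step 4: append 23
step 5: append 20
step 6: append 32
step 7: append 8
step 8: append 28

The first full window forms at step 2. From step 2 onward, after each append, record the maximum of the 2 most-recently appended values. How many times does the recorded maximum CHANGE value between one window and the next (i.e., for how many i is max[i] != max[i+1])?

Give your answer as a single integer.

step 1: append 29 -> window=[29] (not full yet)
step 2: append 30 -> window=[29, 30] -> max=30
step 3: append 10 -> window=[30, 10] -> max=30
step 4: append 23 -> window=[10, 23] -> max=23
step 5: append 20 -> window=[23, 20] -> max=23
step 6: append 32 -> window=[20, 32] -> max=32
step 7: append 8 -> window=[32, 8] -> max=32
step 8: append 28 -> window=[8, 28] -> max=28
Recorded maximums: 30 30 23 23 32 32 28
Changes between consecutive maximums: 3

Answer: 3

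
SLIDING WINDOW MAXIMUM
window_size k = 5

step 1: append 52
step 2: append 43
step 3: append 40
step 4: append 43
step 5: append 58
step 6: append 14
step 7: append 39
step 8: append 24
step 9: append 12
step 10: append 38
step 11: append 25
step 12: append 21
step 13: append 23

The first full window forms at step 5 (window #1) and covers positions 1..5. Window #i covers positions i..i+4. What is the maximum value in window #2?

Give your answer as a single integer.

Answer: 58

Derivation:
step 1: append 52 -> window=[52] (not full yet)
step 2: append 43 -> window=[52, 43] (not full yet)
step 3: append 40 -> window=[52, 43, 40] (not full yet)
step 4: append 43 -> window=[52, 43, 40, 43] (not full yet)
step 5: append 58 -> window=[52, 43, 40, 43, 58] -> max=58
step 6: append 14 -> window=[43, 40, 43, 58, 14] -> max=58
Window #2 max = 58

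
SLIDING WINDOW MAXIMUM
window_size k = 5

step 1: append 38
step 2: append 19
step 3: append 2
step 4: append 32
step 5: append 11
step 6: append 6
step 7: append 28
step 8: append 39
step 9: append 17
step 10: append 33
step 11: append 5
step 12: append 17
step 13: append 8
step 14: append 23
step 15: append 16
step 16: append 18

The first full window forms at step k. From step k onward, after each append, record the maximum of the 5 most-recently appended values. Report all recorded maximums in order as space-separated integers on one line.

step 1: append 38 -> window=[38] (not full yet)
step 2: append 19 -> window=[38, 19] (not full yet)
step 3: append 2 -> window=[38, 19, 2] (not full yet)
step 4: append 32 -> window=[38, 19, 2, 32] (not full yet)
step 5: append 11 -> window=[38, 19, 2, 32, 11] -> max=38
step 6: append 6 -> window=[19, 2, 32, 11, 6] -> max=32
step 7: append 28 -> window=[2, 32, 11, 6, 28] -> max=32
step 8: append 39 -> window=[32, 11, 6, 28, 39] -> max=39
step 9: append 17 -> window=[11, 6, 28, 39, 17] -> max=39
step 10: append 33 -> window=[6, 28, 39, 17, 33] -> max=39
step 11: append 5 -> window=[28, 39, 17, 33, 5] -> max=39
step 12: append 17 -> window=[39, 17, 33, 5, 17] -> max=39
step 13: append 8 -> window=[17, 33, 5, 17, 8] -> max=33
step 14: append 23 -> window=[33, 5, 17, 8, 23] -> max=33
step 15: append 16 -> window=[5, 17, 8, 23, 16] -> max=23
step 16: append 18 -> window=[17, 8, 23, 16, 18] -> max=23

Answer: 38 32 32 39 39 39 39 39 33 33 23 23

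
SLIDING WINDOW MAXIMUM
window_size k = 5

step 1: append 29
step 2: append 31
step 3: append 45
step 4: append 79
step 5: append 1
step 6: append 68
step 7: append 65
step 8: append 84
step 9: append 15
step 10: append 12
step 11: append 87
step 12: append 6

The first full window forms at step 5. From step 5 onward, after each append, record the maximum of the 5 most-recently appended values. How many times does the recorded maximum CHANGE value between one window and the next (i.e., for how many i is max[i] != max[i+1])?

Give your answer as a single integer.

Answer: 2

Derivation:
step 1: append 29 -> window=[29] (not full yet)
step 2: append 31 -> window=[29, 31] (not full yet)
step 3: append 45 -> window=[29, 31, 45] (not full yet)
step 4: append 79 -> window=[29, 31, 45, 79] (not full yet)
step 5: append 1 -> window=[29, 31, 45, 79, 1] -> max=79
step 6: append 68 -> window=[31, 45, 79, 1, 68] -> max=79
step 7: append 65 -> window=[45, 79, 1, 68, 65] -> max=79
step 8: append 84 -> window=[79, 1, 68, 65, 84] -> max=84
step 9: append 15 -> window=[1, 68, 65, 84, 15] -> max=84
step 10: append 12 -> window=[68, 65, 84, 15, 12] -> max=84
step 11: append 87 -> window=[65, 84, 15, 12, 87] -> max=87
step 12: append 6 -> window=[84, 15, 12, 87, 6] -> max=87
Recorded maximums: 79 79 79 84 84 84 87 87
Changes between consecutive maximums: 2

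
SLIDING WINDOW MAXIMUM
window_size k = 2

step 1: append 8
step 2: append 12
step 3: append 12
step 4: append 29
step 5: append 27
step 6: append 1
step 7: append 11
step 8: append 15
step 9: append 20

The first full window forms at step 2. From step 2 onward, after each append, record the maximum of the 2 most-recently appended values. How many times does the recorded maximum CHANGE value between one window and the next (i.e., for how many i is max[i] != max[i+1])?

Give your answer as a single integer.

step 1: append 8 -> window=[8] (not full yet)
step 2: append 12 -> window=[8, 12] -> max=12
step 3: append 12 -> window=[12, 12] -> max=12
step 4: append 29 -> window=[12, 29] -> max=29
step 5: append 27 -> window=[29, 27] -> max=29
step 6: append 1 -> window=[27, 1] -> max=27
step 7: append 11 -> window=[1, 11] -> max=11
step 8: append 15 -> window=[11, 15] -> max=15
step 9: append 20 -> window=[15, 20] -> max=20
Recorded maximums: 12 12 29 29 27 11 15 20
Changes between consecutive maximums: 5

Answer: 5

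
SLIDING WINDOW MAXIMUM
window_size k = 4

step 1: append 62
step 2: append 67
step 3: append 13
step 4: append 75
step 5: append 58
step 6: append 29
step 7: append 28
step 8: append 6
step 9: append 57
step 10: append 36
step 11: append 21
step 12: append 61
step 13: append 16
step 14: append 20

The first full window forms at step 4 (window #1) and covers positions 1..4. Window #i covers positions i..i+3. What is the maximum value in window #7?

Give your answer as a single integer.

Answer: 57

Derivation:
step 1: append 62 -> window=[62] (not full yet)
step 2: append 67 -> window=[62, 67] (not full yet)
step 3: append 13 -> window=[62, 67, 13] (not full yet)
step 4: append 75 -> window=[62, 67, 13, 75] -> max=75
step 5: append 58 -> window=[67, 13, 75, 58] -> max=75
step 6: append 29 -> window=[13, 75, 58, 29] -> max=75
step 7: append 28 -> window=[75, 58, 29, 28] -> max=75
step 8: append 6 -> window=[58, 29, 28, 6] -> max=58
step 9: append 57 -> window=[29, 28, 6, 57] -> max=57
step 10: append 36 -> window=[28, 6, 57, 36] -> max=57
Window #7 max = 57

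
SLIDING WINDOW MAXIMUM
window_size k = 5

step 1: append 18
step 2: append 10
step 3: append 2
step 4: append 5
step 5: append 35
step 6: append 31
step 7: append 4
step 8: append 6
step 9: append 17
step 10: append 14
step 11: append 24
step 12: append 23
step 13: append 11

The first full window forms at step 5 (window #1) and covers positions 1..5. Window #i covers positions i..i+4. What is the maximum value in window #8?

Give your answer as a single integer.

step 1: append 18 -> window=[18] (not full yet)
step 2: append 10 -> window=[18, 10] (not full yet)
step 3: append 2 -> window=[18, 10, 2] (not full yet)
step 4: append 5 -> window=[18, 10, 2, 5] (not full yet)
step 5: append 35 -> window=[18, 10, 2, 5, 35] -> max=35
step 6: append 31 -> window=[10, 2, 5, 35, 31] -> max=35
step 7: append 4 -> window=[2, 5, 35, 31, 4] -> max=35
step 8: append 6 -> window=[5, 35, 31, 4, 6] -> max=35
step 9: append 17 -> window=[35, 31, 4, 6, 17] -> max=35
step 10: append 14 -> window=[31, 4, 6, 17, 14] -> max=31
step 11: append 24 -> window=[4, 6, 17, 14, 24] -> max=24
step 12: append 23 -> window=[6, 17, 14, 24, 23] -> max=24
Window #8 max = 24

Answer: 24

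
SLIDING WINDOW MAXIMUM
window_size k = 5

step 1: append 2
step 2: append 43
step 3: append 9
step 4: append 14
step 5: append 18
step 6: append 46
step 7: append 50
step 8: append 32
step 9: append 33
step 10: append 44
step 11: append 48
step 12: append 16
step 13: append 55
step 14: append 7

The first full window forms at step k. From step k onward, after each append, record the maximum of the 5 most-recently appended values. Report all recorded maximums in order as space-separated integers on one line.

Answer: 43 46 50 50 50 50 50 48 55 55

Derivation:
step 1: append 2 -> window=[2] (not full yet)
step 2: append 43 -> window=[2, 43] (not full yet)
step 3: append 9 -> window=[2, 43, 9] (not full yet)
step 4: append 14 -> window=[2, 43, 9, 14] (not full yet)
step 5: append 18 -> window=[2, 43, 9, 14, 18] -> max=43
step 6: append 46 -> window=[43, 9, 14, 18, 46] -> max=46
step 7: append 50 -> window=[9, 14, 18, 46, 50] -> max=50
step 8: append 32 -> window=[14, 18, 46, 50, 32] -> max=50
step 9: append 33 -> window=[18, 46, 50, 32, 33] -> max=50
step 10: append 44 -> window=[46, 50, 32, 33, 44] -> max=50
step 11: append 48 -> window=[50, 32, 33, 44, 48] -> max=50
step 12: append 16 -> window=[32, 33, 44, 48, 16] -> max=48
step 13: append 55 -> window=[33, 44, 48, 16, 55] -> max=55
step 14: append 7 -> window=[44, 48, 16, 55, 7] -> max=55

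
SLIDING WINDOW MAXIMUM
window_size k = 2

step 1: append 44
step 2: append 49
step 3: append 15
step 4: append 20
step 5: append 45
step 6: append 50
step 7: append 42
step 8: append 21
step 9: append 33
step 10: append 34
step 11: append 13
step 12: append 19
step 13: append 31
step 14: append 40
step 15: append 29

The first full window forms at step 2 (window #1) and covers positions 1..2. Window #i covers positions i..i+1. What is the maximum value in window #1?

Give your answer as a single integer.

step 1: append 44 -> window=[44] (not full yet)
step 2: append 49 -> window=[44, 49] -> max=49
Window #1 max = 49

Answer: 49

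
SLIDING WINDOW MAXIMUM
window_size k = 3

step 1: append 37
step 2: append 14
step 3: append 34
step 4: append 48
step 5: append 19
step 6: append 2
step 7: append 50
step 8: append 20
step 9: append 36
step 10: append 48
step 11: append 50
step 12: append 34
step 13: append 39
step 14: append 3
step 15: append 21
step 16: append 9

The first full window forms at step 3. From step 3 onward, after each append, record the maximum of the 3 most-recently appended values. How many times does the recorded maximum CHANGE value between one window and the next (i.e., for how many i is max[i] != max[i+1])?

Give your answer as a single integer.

Answer: 6

Derivation:
step 1: append 37 -> window=[37] (not full yet)
step 2: append 14 -> window=[37, 14] (not full yet)
step 3: append 34 -> window=[37, 14, 34] -> max=37
step 4: append 48 -> window=[14, 34, 48] -> max=48
step 5: append 19 -> window=[34, 48, 19] -> max=48
step 6: append 2 -> window=[48, 19, 2] -> max=48
step 7: append 50 -> window=[19, 2, 50] -> max=50
step 8: append 20 -> window=[2, 50, 20] -> max=50
step 9: append 36 -> window=[50, 20, 36] -> max=50
step 10: append 48 -> window=[20, 36, 48] -> max=48
step 11: append 50 -> window=[36, 48, 50] -> max=50
step 12: append 34 -> window=[48, 50, 34] -> max=50
step 13: append 39 -> window=[50, 34, 39] -> max=50
step 14: append 3 -> window=[34, 39, 3] -> max=39
step 15: append 21 -> window=[39, 3, 21] -> max=39
step 16: append 9 -> window=[3, 21, 9] -> max=21
Recorded maximums: 37 48 48 48 50 50 50 48 50 50 50 39 39 21
Changes between consecutive maximums: 6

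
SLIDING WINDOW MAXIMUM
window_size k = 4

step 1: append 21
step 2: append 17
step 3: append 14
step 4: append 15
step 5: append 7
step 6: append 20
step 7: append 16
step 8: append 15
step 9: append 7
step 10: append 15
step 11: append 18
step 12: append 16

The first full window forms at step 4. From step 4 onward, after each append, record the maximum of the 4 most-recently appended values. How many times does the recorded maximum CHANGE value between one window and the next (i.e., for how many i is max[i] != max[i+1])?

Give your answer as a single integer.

Answer: 4

Derivation:
step 1: append 21 -> window=[21] (not full yet)
step 2: append 17 -> window=[21, 17] (not full yet)
step 3: append 14 -> window=[21, 17, 14] (not full yet)
step 4: append 15 -> window=[21, 17, 14, 15] -> max=21
step 5: append 7 -> window=[17, 14, 15, 7] -> max=17
step 6: append 20 -> window=[14, 15, 7, 20] -> max=20
step 7: append 16 -> window=[15, 7, 20, 16] -> max=20
step 8: append 15 -> window=[7, 20, 16, 15] -> max=20
step 9: append 7 -> window=[20, 16, 15, 7] -> max=20
step 10: append 15 -> window=[16, 15, 7, 15] -> max=16
step 11: append 18 -> window=[15, 7, 15, 18] -> max=18
step 12: append 16 -> window=[7, 15, 18, 16] -> max=18
Recorded maximums: 21 17 20 20 20 20 16 18 18
Changes between consecutive maximums: 4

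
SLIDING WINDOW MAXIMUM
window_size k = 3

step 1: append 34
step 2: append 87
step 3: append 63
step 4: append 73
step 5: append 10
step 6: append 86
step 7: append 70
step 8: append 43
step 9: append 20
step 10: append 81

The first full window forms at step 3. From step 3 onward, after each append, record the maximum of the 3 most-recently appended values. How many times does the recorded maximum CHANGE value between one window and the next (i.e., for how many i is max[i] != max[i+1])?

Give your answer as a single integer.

Answer: 4

Derivation:
step 1: append 34 -> window=[34] (not full yet)
step 2: append 87 -> window=[34, 87] (not full yet)
step 3: append 63 -> window=[34, 87, 63] -> max=87
step 4: append 73 -> window=[87, 63, 73] -> max=87
step 5: append 10 -> window=[63, 73, 10] -> max=73
step 6: append 86 -> window=[73, 10, 86] -> max=86
step 7: append 70 -> window=[10, 86, 70] -> max=86
step 8: append 43 -> window=[86, 70, 43] -> max=86
step 9: append 20 -> window=[70, 43, 20] -> max=70
step 10: append 81 -> window=[43, 20, 81] -> max=81
Recorded maximums: 87 87 73 86 86 86 70 81
Changes between consecutive maximums: 4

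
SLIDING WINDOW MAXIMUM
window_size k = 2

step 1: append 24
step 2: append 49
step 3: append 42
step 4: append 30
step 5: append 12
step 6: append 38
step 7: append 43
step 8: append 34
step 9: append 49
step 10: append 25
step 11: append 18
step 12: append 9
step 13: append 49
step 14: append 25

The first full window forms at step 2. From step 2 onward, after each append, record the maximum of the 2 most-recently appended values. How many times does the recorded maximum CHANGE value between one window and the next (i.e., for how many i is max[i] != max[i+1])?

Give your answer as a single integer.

Answer: 8

Derivation:
step 1: append 24 -> window=[24] (not full yet)
step 2: append 49 -> window=[24, 49] -> max=49
step 3: append 42 -> window=[49, 42] -> max=49
step 4: append 30 -> window=[42, 30] -> max=42
step 5: append 12 -> window=[30, 12] -> max=30
step 6: append 38 -> window=[12, 38] -> max=38
step 7: append 43 -> window=[38, 43] -> max=43
step 8: append 34 -> window=[43, 34] -> max=43
step 9: append 49 -> window=[34, 49] -> max=49
step 10: append 25 -> window=[49, 25] -> max=49
step 11: append 18 -> window=[25, 18] -> max=25
step 12: append 9 -> window=[18, 9] -> max=18
step 13: append 49 -> window=[9, 49] -> max=49
step 14: append 25 -> window=[49, 25] -> max=49
Recorded maximums: 49 49 42 30 38 43 43 49 49 25 18 49 49
Changes between consecutive maximums: 8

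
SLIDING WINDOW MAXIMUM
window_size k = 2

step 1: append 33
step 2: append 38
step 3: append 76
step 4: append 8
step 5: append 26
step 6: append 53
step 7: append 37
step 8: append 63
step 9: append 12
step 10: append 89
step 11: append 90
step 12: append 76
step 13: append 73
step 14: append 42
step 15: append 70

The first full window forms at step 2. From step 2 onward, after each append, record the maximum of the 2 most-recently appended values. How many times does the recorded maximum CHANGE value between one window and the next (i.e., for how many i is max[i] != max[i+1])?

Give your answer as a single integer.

step 1: append 33 -> window=[33] (not full yet)
step 2: append 38 -> window=[33, 38] -> max=38
step 3: append 76 -> window=[38, 76] -> max=76
step 4: append 8 -> window=[76, 8] -> max=76
step 5: append 26 -> window=[8, 26] -> max=26
step 6: append 53 -> window=[26, 53] -> max=53
step 7: append 37 -> window=[53, 37] -> max=53
step 8: append 63 -> window=[37, 63] -> max=63
step 9: append 12 -> window=[63, 12] -> max=63
step 10: append 89 -> window=[12, 89] -> max=89
step 11: append 90 -> window=[89, 90] -> max=90
step 12: append 76 -> window=[90, 76] -> max=90
step 13: append 73 -> window=[76, 73] -> max=76
step 14: append 42 -> window=[73, 42] -> max=73
step 15: append 70 -> window=[42, 70] -> max=70
Recorded maximums: 38 76 76 26 53 53 63 63 89 90 90 76 73 70
Changes between consecutive maximums: 9

Answer: 9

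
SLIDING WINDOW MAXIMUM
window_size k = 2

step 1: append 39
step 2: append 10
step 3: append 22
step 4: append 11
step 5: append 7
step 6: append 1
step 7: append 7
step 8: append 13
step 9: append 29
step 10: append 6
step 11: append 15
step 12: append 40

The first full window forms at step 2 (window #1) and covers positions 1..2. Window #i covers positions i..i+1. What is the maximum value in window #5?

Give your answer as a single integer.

Answer: 7

Derivation:
step 1: append 39 -> window=[39] (not full yet)
step 2: append 10 -> window=[39, 10] -> max=39
step 3: append 22 -> window=[10, 22] -> max=22
step 4: append 11 -> window=[22, 11] -> max=22
step 5: append 7 -> window=[11, 7] -> max=11
step 6: append 1 -> window=[7, 1] -> max=7
Window #5 max = 7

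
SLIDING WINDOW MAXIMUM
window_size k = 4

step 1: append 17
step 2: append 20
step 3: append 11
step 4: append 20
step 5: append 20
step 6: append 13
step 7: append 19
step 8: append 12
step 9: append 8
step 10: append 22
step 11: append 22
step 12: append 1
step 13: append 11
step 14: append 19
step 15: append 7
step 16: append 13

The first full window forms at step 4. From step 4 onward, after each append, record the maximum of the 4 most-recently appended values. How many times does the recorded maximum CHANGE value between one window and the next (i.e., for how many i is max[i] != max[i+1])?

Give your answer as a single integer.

Answer: 3

Derivation:
step 1: append 17 -> window=[17] (not full yet)
step 2: append 20 -> window=[17, 20] (not full yet)
step 3: append 11 -> window=[17, 20, 11] (not full yet)
step 4: append 20 -> window=[17, 20, 11, 20] -> max=20
step 5: append 20 -> window=[20, 11, 20, 20] -> max=20
step 6: append 13 -> window=[11, 20, 20, 13] -> max=20
step 7: append 19 -> window=[20, 20, 13, 19] -> max=20
step 8: append 12 -> window=[20, 13, 19, 12] -> max=20
step 9: append 8 -> window=[13, 19, 12, 8] -> max=19
step 10: append 22 -> window=[19, 12, 8, 22] -> max=22
step 11: append 22 -> window=[12, 8, 22, 22] -> max=22
step 12: append 1 -> window=[8, 22, 22, 1] -> max=22
step 13: append 11 -> window=[22, 22, 1, 11] -> max=22
step 14: append 19 -> window=[22, 1, 11, 19] -> max=22
step 15: append 7 -> window=[1, 11, 19, 7] -> max=19
step 16: append 13 -> window=[11, 19, 7, 13] -> max=19
Recorded maximums: 20 20 20 20 20 19 22 22 22 22 22 19 19
Changes between consecutive maximums: 3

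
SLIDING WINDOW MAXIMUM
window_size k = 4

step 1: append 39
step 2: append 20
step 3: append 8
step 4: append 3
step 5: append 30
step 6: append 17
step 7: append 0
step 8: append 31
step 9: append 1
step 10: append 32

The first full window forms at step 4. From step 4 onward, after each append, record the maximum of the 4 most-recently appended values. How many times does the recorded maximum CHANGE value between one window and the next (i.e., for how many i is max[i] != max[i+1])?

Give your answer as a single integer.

step 1: append 39 -> window=[39] (not full yet)
step 2: append 20 -> window=[39, 20] (not full yet)
step 3: append 8 -> window=[39, 20, 8] (not full yet)
step 4: append 3 -> window=[39, 20, 8, 3] -> max=39
step 5: append 30 -> window=[20, 8, 3, 30] -> max=30
step 6: append 17 -> window=[8, 3, 30, 17] -> max=30
step 7: append 0 -> window=[3, 30, 17, 0] -> max=30
step 8: append 31 -> window=[30, 17, 0, 31] -> max=31
step 9: append 1 -> window=[17, 0, 31, 1] -> max=31
step 10: append 32 -> window=[0, 31, 1, 32] -> max=32
Recorded maximums: 39 30 30 30 31 31 32
Changes between consecutive maximums: 3

Answer: 3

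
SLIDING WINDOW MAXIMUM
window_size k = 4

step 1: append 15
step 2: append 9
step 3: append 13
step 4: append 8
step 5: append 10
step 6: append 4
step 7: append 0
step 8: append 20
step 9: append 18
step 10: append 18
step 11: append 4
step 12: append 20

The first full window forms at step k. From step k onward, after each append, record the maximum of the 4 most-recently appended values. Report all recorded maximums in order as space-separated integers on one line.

step 1: append 15 -> window=[15] (not full yet)
step 2: append 9 -> window=[15, 9] (not full yet)
step 3: append 13 -> window=[15, 9, 13] (not full yet)
step 4: append 8 -> window=[15, 9, 13, 8] -> max=15
step 5: append 10 -> window=[9, 13, 8, 10] -> max=13
step 6: append 4 -> window=[13, 8, 10, 4] -> max=13
step 7: append 0 -> window=[8, 10, 4, 0] -> max=10
step 8: append 20 -> window=[10, 4, 0, 20] -> max=20
step 9: append 18 -> window=[4, 0, 20, 18] -> max=20
step 10: append 18 -> window=[0, 20, 18, 18] -> max=20
step 11: append 4 -> window=[20, 18, 18, 4] -> max=20
step 12: append 20 -> window=[18, 18, 4, 20] -> max=20

Answer: 15 13 13 10 20 20 20 20 20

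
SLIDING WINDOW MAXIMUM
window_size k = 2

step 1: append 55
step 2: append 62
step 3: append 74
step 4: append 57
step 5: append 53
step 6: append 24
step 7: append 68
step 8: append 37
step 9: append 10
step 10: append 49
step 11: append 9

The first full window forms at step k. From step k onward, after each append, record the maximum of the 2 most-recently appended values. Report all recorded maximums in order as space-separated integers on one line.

Answer: 62 74 74 57 53 68 68 37 49 49

Derivation:
step 1: append 55 -> window=[55] (not full yet)
step 2: append 62 -> window=[55, 62] -> max=62
step 3: append 74 -> window=[62, 74] -> max=74
step 4: append 57 -> window=[74, 57] -> max=74
step 5: append 53 -> window=[57, 53] -> max=57
step 6: append 24 -> window=[53, 24] -> max=53
step 7: append 68 -> window=[24, 68] -> max=68
step 8: append 37 -> window=[68, 37] -> max=68
step 9: append 10 -> window=[37, 10] -> max=37
step 10: append 49 -> window=[10, 49] -> max=49
step 11: append 9 -> window=[49, 9] -> max=49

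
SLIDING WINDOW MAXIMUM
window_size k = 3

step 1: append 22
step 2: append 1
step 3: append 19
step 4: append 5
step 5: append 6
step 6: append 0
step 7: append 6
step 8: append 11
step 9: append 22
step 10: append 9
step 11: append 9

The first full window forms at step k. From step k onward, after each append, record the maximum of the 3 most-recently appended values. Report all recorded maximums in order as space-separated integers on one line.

step 1: append 22 -> window=[22] (not full yet)
step 2: append 1 -> window=[22, 1] (not full yet)
step 3: append 19 -> window=[22, 1, 19] -> max=22
step 4: append 5 -> window=[1, 19, 5] -> max=19
step 5: append 6 -> window=[19, 5, 6] -> max=19
step 6: append 0 -> window=[5, 6, 0] -> max=6
step 7: append 6 -> window=[6, 0, 6] -> max=6
step 8: append 11 -> window=[0, 6, 11] -> max=11
step 9: append 22 -> window=[6, 11, 22] -> max=22
step 10: append 9 -> window=[11, 22, 9] -> max=22
step 11: append 9 -> window=[22, 9, 9] -> max=22

Answer: 22 19 19 6 6 11 22 22 22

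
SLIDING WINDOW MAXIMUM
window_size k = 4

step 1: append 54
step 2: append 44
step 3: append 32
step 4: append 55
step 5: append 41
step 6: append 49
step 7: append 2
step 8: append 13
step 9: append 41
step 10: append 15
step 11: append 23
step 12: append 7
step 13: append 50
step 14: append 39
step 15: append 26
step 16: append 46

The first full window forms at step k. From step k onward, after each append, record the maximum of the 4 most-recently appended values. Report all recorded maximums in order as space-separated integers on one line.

step 1: append 54 -> window=[54] (not full yet)
step 2: append 44 -> window=[54, 44] (not full yet)
step 3: append 32 -> window=[54, 44, 32] (not full yet)
step 4: append 55 -> window=[54, 44, 32, 55] -> max=55
step 5: append 41 -> window=[44, 32, 55, 41] -> max=55
step 6: append 49 -> window=[32, 55, 41, 49] -> max=55
step 7: append 2 -> window=[55, 41, 49, 2] -> max=55
step 8: append 13 -> window=[41, 49, 2, 13] -> max=49
step 9: append 41 -> window=[49, 2, 13, 41] -> max=49
step 10: append 15 -> window=[2, 13, 41, 15] -> max=41
step 11: append 23 -> window=[13, 41, 15, 23] -> max=41
step 12: append 7 -> window=[41, 15, 23, 7] -> max=41
step 13: append 50 -> window=[15, 23, 7, 50] -> max=50
step 14: append 39 -> window=[23, 7, 50, 39] -> max=50
step 15: append 26 -> window=[7, 50, 39, 26] -> max=50
step 16: append 46 -> window=[50, 39, 26, 46] -> max=50

Answer: 55 55 55 55 49 49 41 41 41 50 50 50 50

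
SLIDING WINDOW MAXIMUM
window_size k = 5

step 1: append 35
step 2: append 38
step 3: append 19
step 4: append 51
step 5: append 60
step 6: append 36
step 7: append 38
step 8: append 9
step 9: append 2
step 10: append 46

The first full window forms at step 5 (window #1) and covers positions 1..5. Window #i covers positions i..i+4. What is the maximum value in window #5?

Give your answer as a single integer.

step 1: append 35 -> window=[35] (not full yet)
step 2: append 38 -> window=[35, 38] (not full yet)
step 3: append 19 -> window=[35, 38, 19] (not full yet)
step 4: append 51 -> window=[35, 38, 19, 51] (not full yet)
step 5: append 60 -> window=[35, 38, 19, 51, 60] -> max=60
step 6: append 36 -> window=[38, 19, 51, 60, 36] -> max=60
step 7: append 38 -> window=[19, 51, 60, 36, 38] -> max=60
step 8: append 9 -> window=[51, 60, 36, 38, 9] -> max=60
step 9: append 2 -> window=[60, 36, 38, 9, 2] -> max=60
Window #5 max = 60

Answer: 60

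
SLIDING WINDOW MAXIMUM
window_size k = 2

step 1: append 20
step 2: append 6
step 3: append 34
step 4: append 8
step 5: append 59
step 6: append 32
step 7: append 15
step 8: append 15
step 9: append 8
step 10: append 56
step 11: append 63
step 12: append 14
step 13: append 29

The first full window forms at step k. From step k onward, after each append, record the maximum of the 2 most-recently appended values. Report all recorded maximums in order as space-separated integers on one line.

step 1: append 20 -> window=[20] (not full yet)
step 2: append 6 -> window=[20, 6] -> max=20
step 3: append 34 -> window=[6, 34] -> max=34
step 4: append 8 -> window=[34, 8] -> max=34
step 5: append 59 -> window=[8, 59] -> max=59
step 6: append 32 -> window=[59, 32] -> max=59
step 7: append 15 -> window=[32, 15] -> max=32
step 8: append 15 -> window=[15, 15] -> max=15
step 9: append 8 -> window=[15, 8] -> max=15
step 10: append 56 -> window=[8, 56] -> max=56
step 11: append 63 -> window=[56, 63] -> max=63
step 12: append 14 -> window=[63, 14] -> max=63
step 13: append 29 -> window=[14, 29] -> max=29

Answer: 20 34 34 59 59 32 15 15 56 63 63 29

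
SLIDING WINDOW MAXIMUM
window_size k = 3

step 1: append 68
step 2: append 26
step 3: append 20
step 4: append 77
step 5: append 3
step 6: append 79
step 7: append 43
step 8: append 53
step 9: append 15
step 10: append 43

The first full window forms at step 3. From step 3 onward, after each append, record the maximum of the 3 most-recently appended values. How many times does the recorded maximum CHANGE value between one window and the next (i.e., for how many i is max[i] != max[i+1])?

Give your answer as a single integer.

step 1: append 68 -> window=[68] (not full yet)
step 2: append 26 -> window=[68, 26] (not full yet)
step 3: append 20 -> window=[68, 26, 20] -> max=68
step 4: append 77 -> window=[26, 20, 77] -> max=77
step 5: append 3 -> window=[20, 77, 3] -> max=77
step 6: append 79 -> window=[77, 3, 79] -> max=79
step 7: append 43 -> window=[3, 79, 43] -> max=79
step 8: append 53 -> window=[79, 43, 53] -> max=79
step 9: append 15 -> window=[43, 53, 15] -> max=53
step 10: append 43 -> window=[53, 15, 43] -> max=53
Recorded maximums: 68 77 77 79 79 79 53 53
Changes between consecutive maximums: 3

Answer: 3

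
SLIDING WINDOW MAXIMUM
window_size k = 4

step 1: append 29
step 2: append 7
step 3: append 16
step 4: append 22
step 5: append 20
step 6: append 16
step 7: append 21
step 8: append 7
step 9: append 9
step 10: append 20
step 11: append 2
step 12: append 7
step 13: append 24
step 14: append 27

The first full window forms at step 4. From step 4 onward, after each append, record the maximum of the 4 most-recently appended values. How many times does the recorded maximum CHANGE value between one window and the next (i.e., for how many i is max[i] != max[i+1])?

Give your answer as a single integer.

step 1: append 29 -> window=[29] (not full yet)
step 2: append 7 -> window=[29, 7] (not full yet)
step 3: append 16 -> window=[29, 7, 16] (not full yet)
step 4: append 22 -> window=[29, 7, 16, 22] -> max=29
step 5: append 20 -> window=[7, 16, 22, 20] -> max=22
step 6: append 16 -> window=[16, 22, 20, 16] -> max=22
step 7: append 21 -> window=[22, 20, 16, 21] -> max=22
step 8: append 7 -> window=[20, 16, 21, 7] -> max=21
step 9: append 9 -> window=[16, 21, 7, 9] -> max=21
step 10: append 20 -> window=[21, 7, 9, 20] -> max=21
step 11: append 2 -> window=[7, 9, 20, 2] -> max=20
step 12: append 7 -> window=[9, 20, 2, 7] -> max=20
step 13: append 24 -> window=[20, 2, 7, 24] -> max=24
step 14: append 27 -> window=[2, 7, 24, 27] -> max=27
Recorded maximums: 29 22 22 22 21 21 21 20 20 24 27
Changes between consecutive maximums: 5

Answer: 5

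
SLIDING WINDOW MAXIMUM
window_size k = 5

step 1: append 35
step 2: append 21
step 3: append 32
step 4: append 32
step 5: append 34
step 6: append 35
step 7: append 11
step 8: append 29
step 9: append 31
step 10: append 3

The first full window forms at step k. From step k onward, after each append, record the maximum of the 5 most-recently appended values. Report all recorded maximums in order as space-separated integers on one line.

step 1: append 35 -> window=[35] (not full yet)
step 2: append 21 -> window=[35, 21] (not full yet)
step 3: append 32 -> window=[35, 21, 32] (not full yet)
step 4: append 32 -> window=[35, 21, 32, 32] (not full yet)
step 5: append 34 -> window=[35, 21, 32, 32, 34] -> max=35
step 6: append 35 -> window=[21, 32, 32, 34, 35] -> max=35
step 7: append 11 -> window=[32, 32, 34, 35, 11] -> max=35
step 8: append 29 -> window=[32, 34, 35, 11, 29] -> max=35
step 9: append 31 -> window=[34, 35, 11, 29, 31] -> max=35
step 10: append 3 -> window=[35, 11, 29, 31, 3] -> max=35

Answer: 35 35 35 35 35 35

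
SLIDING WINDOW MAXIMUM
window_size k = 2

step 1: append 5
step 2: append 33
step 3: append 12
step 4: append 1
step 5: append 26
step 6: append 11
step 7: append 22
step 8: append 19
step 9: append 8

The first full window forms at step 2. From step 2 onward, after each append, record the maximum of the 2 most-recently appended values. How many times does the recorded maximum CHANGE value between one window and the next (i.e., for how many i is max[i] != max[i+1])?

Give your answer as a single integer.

Answer: 4

Derivation:
step 1: append 5 -> window=[5] (not full yet)
step 2: append 33 -> window=[5, 33] -> max=33
step 3: append 12 -> window=[33, 12] -> max=33
step 4: append 1 -> window=[12, 1] -> max=12
step 5: append 26 -> window=[1, 26] -> max=26
step 6: append 11 -> window=[26, 11] -> max=26
step 7: append 22 -> window=[11, 22] -> max=22
step 8: append 19 -> window=[22, 19] -> max=22
step 9: append 8 -> window=[19, 8] -> max=19
Recorded maximums: 33 33 12 26 26 22 22 19
Changes between consecutive maximums: 4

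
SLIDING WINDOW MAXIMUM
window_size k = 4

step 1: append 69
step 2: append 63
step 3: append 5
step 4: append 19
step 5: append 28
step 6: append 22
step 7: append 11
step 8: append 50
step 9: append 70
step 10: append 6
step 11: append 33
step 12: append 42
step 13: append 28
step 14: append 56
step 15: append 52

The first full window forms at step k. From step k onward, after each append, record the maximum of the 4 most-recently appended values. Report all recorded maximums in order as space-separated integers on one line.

step 1: append 69 -> window=[69] (not full yet)
step 2: append 63 -> window=[69, 63] (not full yet)
step 3: append 5 -> window=[69, 63, 5] (not full yet)
step 4: append 19 -> window=[69, 63, 5, 19] -> max=69
step 5: append 28 -> window=[63, 5, 19, 28] -> max=63
step 6: append 22 -> window=[5, 19, 28, 22] -> max=28
step 7: append 11 -> window=[19, 28, 22, 11] -> max=28
step 8: append 50 -> window=[28, 22, 11, 50] -> max=50
step 9: append 70 -> window=[22, 11, 50, 70] -> max=70
step 10: append 6 -> window=[11, 50, 70, 6] -> max=70
step 11: append 33 -> window=[50, 70, 6, 33] -> max=70
step 12: append 42 -> window=[70, 6, 33, 42] -> max=70
step 13: append 28 -> window=[6, 33, 42, 28] -> max=42
step 14: append 56 -> window=[33, 42, 28, 56] -> max=56
step 15: append 52 -> window=[42, 28, 56, 52] -> max=56

Answer: 69 63 28 28 50 70 70 70 70 42 56 56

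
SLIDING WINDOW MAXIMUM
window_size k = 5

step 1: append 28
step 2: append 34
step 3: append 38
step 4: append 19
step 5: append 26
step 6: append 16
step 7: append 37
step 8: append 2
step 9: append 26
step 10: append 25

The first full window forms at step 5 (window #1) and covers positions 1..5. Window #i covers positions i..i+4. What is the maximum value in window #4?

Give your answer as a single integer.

step 1: append 28 -> window=[28] (not full yet)
step 2: append 34 -> window=[28, 34] (not full yet)
step 3: append 38 -> window=[28, 34, 38] (not full yet)
step 4: append 19 -> window=[28, 34, 38, 19] (not full yet)
step 5: append 26 -> window=[28, 34, 38, 19, 26] -> max=38
step 6: append 16 -> window=[34, 38, 19, 26, 16] -> max=38
step 7: append 37 -> window=[38, 19, 26, 16, 37] -> max=38
step 8: append 2 -> window=[19, 26, 16, 37, 2] -> max=37
Window #4 max = 37

Answer: 37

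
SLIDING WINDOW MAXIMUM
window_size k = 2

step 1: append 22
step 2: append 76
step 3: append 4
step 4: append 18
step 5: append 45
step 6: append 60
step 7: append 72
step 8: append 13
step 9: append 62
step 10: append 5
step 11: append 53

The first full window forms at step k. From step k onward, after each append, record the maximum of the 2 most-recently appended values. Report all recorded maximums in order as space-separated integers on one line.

Answer: 76 76 18 45 60 72 72 62 62 53

Derivation:
step 1: append 22 -> window=[22] (not full yet)
step 2: append 76 -> window=[22, 76] -> max=76
step 3: append 4 -> window=[76, 4] -> max=76
step 4: append 18 -> window=[4, 18] -> max=18
step 5: append 45 -> window=[18, 45] -> max=45
step 6: append 60 -> window=[45, 60] -> max=60
step 7: append 72 -> window=[60, 72] -> max=72
step 8: append 13 -> window=[72, 13] -> max=72
step 9: append 62 -> window=[13, 62] -> max=62
step 10: append 5 -> window=[62, 5] -> max=62
step 11: append 53 -> window=[5, 53] -> max=53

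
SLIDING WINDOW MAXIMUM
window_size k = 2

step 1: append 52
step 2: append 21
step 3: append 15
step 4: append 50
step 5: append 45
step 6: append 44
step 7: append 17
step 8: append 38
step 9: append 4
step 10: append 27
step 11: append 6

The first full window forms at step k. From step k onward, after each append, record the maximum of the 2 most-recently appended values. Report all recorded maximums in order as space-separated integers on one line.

step 1: append 52 -> window=[52] (not full yet)
step 2: append 21 -> window=[52, 21] -> max=52
step 3: append 15 -> window=[21, 15] -> max=21
step 4: append 50 -> window=[15, 50] -> max=50
step 5: append 45 -> window=[50, 45] -> max=50
step 6: append 44 -> window=[45, 44] -> max=45
step 7: append 17 -> window=[44, 17] -> max=44
step 8: append 38 -> window=[17, 38] -> max=38
step 9: append 4 -> window=[38, 4] -> max=38
step 10: append 27 -> window=[4, 27] -> max=27
step 11: append 6 -> window=[27, 6] -> max=27

Answer: 52 21 50 50 45 44 38 38 27 27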